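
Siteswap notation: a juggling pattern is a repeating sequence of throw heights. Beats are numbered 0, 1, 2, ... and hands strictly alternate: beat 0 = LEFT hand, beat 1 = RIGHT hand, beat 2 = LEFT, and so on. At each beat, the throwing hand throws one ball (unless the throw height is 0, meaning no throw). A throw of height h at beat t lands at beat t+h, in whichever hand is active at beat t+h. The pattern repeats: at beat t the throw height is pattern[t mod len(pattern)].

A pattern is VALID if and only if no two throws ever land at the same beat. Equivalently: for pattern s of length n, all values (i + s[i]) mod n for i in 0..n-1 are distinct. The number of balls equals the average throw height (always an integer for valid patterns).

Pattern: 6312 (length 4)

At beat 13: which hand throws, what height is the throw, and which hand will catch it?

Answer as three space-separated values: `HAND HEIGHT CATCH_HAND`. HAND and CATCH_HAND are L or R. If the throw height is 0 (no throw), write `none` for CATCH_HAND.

Answer: R 3 L

Derivation:
Beat 13: 13 mod 2 = 1, so hand = R
Throw height = pattern[13 mod 4] = pattern[1] = 3
Lands at beat 13+3=16, 16 mod 2 = 0, so catch hand = L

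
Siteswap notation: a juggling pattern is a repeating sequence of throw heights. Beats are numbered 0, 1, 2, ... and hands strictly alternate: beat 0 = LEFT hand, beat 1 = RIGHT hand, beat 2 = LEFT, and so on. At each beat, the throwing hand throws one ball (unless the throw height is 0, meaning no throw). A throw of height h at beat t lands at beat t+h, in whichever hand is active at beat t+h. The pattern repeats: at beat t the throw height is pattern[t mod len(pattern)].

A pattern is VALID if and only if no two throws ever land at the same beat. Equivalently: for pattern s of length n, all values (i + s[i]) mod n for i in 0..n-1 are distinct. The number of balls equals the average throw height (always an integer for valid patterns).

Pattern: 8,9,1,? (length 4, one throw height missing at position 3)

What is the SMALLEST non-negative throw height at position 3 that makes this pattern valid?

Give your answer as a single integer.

Answer: 2

Derivation:
i=0: (0 + 8) mod 4 = 0
i=1: (1 + 9) mod 4 = 2
i=2: (2 + 1) mod 4 = 3
i=3: s[i]=? (unknown)
Known residues: [0, 2, 3]; need a permutation of 0..3, so missing residue r = 1
Need (3 + s) mod 4 = 1; smallest s = (1 - 3) mod 4 = 2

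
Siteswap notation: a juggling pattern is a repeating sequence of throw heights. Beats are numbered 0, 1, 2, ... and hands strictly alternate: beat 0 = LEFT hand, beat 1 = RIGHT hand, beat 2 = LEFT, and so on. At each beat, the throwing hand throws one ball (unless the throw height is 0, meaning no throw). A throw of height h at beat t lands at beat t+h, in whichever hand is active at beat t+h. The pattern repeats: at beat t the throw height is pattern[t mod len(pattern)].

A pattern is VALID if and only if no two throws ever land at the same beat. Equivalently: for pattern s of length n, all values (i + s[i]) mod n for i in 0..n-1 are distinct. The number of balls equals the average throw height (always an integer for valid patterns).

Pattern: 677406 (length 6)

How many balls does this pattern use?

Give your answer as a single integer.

Pattern = [6, 7, 7, 4, 0, 6], length n = 6
  position 0: throw height = 6, running sum = 6
  position 1: throw height = 7, running sum = 13
  position 2: throw height = 7, running sum = 20
  position 3: throw height = 4, running sum = 24
  position 4: throw height = 0, running sum = 24
  position 5: throw height = 6, running sum = 30
Total sum = 30; balls = sum / n = 30 / 6 = 5

Answer: 5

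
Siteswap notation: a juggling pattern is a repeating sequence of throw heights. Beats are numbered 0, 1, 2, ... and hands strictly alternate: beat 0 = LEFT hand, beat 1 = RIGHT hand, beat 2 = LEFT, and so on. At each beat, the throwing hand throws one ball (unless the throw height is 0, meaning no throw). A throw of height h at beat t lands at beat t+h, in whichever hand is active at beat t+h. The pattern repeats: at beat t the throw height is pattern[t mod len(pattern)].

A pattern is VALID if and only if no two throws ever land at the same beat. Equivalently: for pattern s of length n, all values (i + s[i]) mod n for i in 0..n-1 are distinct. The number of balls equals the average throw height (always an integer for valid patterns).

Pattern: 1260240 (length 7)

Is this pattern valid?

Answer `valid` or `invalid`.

i=0: (i + s[i]) mod n = (0 + 1) mod 7 = 1
i=1: (i + s[i]) mod n = (1 + 2) mod 7 = 3
i=2: (i + s[i]) mod n = (2 + 6) mod 7 = 1
i=3: (i + s[i]) mod n = (3 + 0) mod 7 = 3
i=4: (i + s[i]) mod n = (4 + 2) mod 7 = 6
i=5: (i + s[i]) mod n = (5 + 4) mod 7 = 2
i=6: (i + s[i]) mod n = (6 + 0) mod 7 = 6
Residues: [1, 3, 1, 3, 6, 2, 6], distinct: False

Answer: invalid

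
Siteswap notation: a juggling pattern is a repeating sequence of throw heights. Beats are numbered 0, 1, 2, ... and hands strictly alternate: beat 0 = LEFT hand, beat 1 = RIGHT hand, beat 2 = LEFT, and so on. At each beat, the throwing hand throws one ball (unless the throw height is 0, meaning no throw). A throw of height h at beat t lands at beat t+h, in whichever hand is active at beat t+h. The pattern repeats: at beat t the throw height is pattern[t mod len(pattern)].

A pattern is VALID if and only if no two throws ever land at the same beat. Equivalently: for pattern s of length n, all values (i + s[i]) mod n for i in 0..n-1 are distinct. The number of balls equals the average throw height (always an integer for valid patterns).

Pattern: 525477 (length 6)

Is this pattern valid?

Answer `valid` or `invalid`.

i=0: (i + s[i]) mod n = (0 + 5) mod 6 = 5
i=1: (i + s[i]) mod n = (1 + 2) mod 6 = 3
i=2: (i + s[i]) mod n = (2 + 5) mod 6 = 1
i=3: (i + s[i]) mod n = (3 + 4) mod 6 = 1
i=4: (i + s[i]) mod n = (4 + 7) mod 6 = 5
i=5: (i + s[i]) mod n = (5 + 7) mod 6 = 0
Residues: [5, 3, 1, 1, 5, 0], distinct: False

Answer: invalid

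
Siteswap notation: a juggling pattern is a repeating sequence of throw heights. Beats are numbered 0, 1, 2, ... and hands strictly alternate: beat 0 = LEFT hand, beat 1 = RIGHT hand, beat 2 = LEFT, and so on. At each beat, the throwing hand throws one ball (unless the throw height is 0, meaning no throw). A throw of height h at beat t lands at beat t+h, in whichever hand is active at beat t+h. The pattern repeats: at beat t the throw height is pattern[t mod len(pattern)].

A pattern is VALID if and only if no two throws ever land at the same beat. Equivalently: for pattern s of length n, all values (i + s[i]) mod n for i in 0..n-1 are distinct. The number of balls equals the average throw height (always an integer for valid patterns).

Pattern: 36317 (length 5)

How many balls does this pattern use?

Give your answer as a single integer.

Answer: 4

Derivation:
Pattern = [3, 6, 3, 1, 7], length n = 5
  position 0: throw height = 3, running sum = 3
  position 1: throw height = 6, running sum = 9
  position 2: throw height = 3, running sum = 12
  position 3: throw height = 1, running sum = 13
  position 4: throw height = 7, running sum = 20
Total sum = 20; balls = sum / n = 20 / 5 = 4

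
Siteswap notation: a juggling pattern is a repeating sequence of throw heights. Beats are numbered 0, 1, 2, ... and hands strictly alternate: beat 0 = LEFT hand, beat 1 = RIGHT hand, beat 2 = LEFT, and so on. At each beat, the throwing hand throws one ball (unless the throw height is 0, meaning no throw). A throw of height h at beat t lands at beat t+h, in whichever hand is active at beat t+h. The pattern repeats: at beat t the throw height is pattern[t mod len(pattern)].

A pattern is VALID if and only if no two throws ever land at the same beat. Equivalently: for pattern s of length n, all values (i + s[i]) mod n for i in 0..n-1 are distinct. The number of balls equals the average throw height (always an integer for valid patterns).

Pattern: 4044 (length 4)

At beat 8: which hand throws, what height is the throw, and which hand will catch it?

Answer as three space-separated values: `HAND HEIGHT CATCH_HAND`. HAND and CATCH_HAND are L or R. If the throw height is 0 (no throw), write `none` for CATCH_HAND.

Answer: L 4 L

Derivation:
Beat 8: 8 mod 2 = 0, so hand = L
Throw height = pattern[8 mod 4] = pattern[0] = 4
Lands at beat 8+4=12, 12 mod 2 = 0, so catch hand = L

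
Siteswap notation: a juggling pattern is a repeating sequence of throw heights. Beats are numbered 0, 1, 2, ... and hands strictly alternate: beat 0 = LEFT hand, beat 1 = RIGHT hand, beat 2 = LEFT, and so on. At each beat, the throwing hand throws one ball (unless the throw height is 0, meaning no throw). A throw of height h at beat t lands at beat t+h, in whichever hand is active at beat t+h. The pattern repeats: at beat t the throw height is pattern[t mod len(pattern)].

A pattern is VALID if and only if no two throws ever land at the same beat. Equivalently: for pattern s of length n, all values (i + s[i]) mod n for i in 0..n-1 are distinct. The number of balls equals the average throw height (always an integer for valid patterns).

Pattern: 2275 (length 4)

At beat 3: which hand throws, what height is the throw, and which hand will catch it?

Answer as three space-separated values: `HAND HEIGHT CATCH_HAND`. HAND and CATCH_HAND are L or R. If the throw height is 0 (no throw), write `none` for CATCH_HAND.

Answer: R 5 L

Derivation:
Beat 3: 3 mod 2 = 1, so hand = R
Throw height = pattern[3 mod 4] = pattern[3] = 5
Lands at beat 3+5=8, 8 mod 2 = 0, so catch hand = L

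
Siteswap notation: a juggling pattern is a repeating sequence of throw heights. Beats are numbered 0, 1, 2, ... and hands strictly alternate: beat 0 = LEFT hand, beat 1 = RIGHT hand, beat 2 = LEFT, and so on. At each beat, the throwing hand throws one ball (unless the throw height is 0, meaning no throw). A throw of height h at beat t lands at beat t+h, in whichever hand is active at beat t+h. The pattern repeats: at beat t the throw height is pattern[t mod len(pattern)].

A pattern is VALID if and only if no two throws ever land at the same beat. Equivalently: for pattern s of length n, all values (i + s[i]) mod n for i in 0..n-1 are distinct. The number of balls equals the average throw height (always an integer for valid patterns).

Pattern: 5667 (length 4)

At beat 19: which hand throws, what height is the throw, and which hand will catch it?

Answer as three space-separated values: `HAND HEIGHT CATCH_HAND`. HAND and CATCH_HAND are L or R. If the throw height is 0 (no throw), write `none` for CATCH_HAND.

Answer: R 7 L

Derivation:
Beat 19: 19 mod 2 = 1, so hand = R
Throw height = pattern[19 mod 4] = pattern[3] = 7
Lands at beat 19+7=26, 26 mod 2 = 0, so catch hand = L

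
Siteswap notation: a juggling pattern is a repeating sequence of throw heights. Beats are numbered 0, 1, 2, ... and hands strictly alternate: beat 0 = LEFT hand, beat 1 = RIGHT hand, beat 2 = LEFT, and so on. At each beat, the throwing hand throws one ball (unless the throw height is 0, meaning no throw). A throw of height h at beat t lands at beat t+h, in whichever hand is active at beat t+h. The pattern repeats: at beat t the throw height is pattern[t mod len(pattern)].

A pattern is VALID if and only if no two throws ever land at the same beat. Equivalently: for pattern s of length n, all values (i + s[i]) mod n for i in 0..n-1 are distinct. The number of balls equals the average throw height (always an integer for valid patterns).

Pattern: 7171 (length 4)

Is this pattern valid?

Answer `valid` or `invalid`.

i=0: (i + s[i]) mod n = (0 + 7) mod 4 = 3
i=1: (i + s[i]) mod n = (1 + 1) mod 4 = 2
i=2: (i + s[i]) mod n = (2 + 7) mod 4 = 1
i=3: (i + s[i]) mod n = (3 + 1) mod 4 = 0
Residues: [3, 2, 1, 0], distinct: True

Answer: valid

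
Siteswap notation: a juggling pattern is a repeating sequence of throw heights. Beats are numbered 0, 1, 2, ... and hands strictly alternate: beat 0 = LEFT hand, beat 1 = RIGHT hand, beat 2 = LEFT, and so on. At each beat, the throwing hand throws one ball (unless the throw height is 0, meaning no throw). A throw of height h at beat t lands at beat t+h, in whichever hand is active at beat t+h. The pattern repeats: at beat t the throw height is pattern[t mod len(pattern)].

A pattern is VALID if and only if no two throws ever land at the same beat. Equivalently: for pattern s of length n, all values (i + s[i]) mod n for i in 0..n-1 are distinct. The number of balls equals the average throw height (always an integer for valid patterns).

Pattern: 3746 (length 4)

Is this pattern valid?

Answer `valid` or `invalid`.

Answer: valid

Derivation:
i=0: (i + s[i]) mod n = (0 + 3) mod 4 = 3
i=1: (i + s[i]) mod n = (1 + 7) mod 4 = 0
i=2: (i + s[i]) mod n = (2 + 4) mod 4 = 2
i=3: (i + s[i]) mod n = (3 + 6) mod 4 = 1
Residues: [3, 0, 2, 1], distinct: True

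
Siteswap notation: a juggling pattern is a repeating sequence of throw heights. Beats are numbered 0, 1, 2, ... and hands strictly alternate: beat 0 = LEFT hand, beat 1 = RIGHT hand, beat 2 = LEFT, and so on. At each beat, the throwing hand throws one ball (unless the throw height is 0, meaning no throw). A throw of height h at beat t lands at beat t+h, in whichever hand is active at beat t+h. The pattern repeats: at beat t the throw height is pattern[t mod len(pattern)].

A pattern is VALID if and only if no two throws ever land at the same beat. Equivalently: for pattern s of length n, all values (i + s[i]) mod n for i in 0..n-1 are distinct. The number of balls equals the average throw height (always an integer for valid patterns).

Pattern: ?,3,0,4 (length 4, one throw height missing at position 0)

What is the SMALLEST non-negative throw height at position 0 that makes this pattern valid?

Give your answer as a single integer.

Answer: 1

Derivation:
i=0: s[i]=? (unknown)
i=1: (1 + 3) mod 4 = 0
i=2: (2 + 0) mod 4 = 2
i=3: (3 + 4) mod 4 = 3
Known residues: [0, 2, 3]; need a permutation of 0..3, so missing residue r = 1
Need (0 + s) mod 4 = 1; smallest s = (1 - 0) mod 4 = 1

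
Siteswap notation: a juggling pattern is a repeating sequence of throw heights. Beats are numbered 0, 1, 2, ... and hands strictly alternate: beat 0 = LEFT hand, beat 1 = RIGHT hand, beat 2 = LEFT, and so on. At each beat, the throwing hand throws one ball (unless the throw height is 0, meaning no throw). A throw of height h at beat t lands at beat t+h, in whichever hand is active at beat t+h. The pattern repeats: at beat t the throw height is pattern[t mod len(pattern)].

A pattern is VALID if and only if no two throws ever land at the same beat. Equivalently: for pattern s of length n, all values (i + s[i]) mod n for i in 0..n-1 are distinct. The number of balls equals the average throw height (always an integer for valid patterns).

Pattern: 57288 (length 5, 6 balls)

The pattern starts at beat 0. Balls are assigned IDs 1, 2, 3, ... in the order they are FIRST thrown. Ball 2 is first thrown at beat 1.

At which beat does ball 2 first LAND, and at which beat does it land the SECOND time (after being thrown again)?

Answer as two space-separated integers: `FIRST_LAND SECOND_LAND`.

Answer: 8 16

Derivation:
Beat 0 (L): throw ball1 h=5 -> lands@5:R; in-air after throw: [b1@5:R]
Beat 1 (R): throw ball2 h=7 -> lands@8:L; in-air after throw: [b1@5:R b2@8:L]
Beat 2 (L): throw ball3 h=2 -> lands@4:L; in-air after throw: [b3@4:L b1@5:R b2@8:L]
Beat 3 (R): throw ball4 h=8 -> lands@11:R; in-air after throw: [b3@4:L b1@5:R b2@8:L b4@11:R]
Beat 4 (L): throw ball3 h=8 -> lands@12:L; in-air after throw: [b1@5:R b2@8:L b4@11:R b3@12:L]
Beat 5 (R): throw ball1 h=5 -> lands@10:L; in-air after throw: [b2@8:L b1@10:L b4@11:R b3@12:L]
Beat 6 (L): throw ball5 h=7 -> lands@13:R; in-air after throw: [b2@8:L b1@10:L b4@11:R b3@12:L b5@13:R]
Beat 7 (R): throw ball6 h=2 -> lands@9:R; in-air after throw: [b2@8:L b6@9:R b1@10:L b4@11:R b3@12:L b5@13:R]
Beat 8 (L): throw ball2 h=8 -> lands@16:L; in-air after throw: [b6@9:R b1@10:L b4@11:R b3@12:L b5@13:R b2@16:L]
Beat 9 (R): throw ball6 h=8 -> lands@17:R; in-air after throw: [b1@10:L b4@11:R b3@12:L b5@13:R b2@16:L b6@17:R]
Beat 10 (L): throw ball1 h=5 -> lands@15:R; in-air after throw: [b4@11:R b3@12:L b5@13:R b1@15:R b2@16:L b6@17:R]
Beat 11 (R): throw ball4 h=7 -> lands@18:L; in-air after throw: [b3@12:L b5@13:R b1@15:R b2@16:L b6@17:R b4@18:L]
Beat 12 (L): throw ball3 h=2 -> lands@14:L; in-air after throw: [b5@13:R b3@14:L b1@15:R b2@16:L b6@17:R b4@18:L]
Beat 13 (R): throw ball5 h=8 -> lands@21:R; in-air after throw: [b3@14:L b1@15:R b2@16:L b6@17:R b4@18:L b5@21:R]
Beat 14 (L): throw ball3 h=8 -> lands@22:L; in-air after throw: [b1@15:R b2@16:L b6@17:R b4@18:L b5@21:R b3@22:L]
Ball 2: thrown@1 h=7 -> first land @8; rethrown@8 h=8 -> second land @16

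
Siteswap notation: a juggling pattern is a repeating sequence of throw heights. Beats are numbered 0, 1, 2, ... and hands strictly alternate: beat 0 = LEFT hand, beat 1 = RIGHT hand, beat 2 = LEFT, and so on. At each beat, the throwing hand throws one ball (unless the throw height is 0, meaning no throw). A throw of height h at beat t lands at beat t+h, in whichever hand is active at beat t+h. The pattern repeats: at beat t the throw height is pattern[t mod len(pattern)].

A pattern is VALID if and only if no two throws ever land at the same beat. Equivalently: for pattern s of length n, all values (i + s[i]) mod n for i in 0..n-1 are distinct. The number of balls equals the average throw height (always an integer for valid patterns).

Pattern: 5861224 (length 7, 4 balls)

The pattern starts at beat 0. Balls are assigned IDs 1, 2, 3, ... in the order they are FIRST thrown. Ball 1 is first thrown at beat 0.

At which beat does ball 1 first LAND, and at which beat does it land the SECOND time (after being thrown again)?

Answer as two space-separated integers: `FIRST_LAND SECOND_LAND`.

Beat 0 (L): throw ball1 h=5 -> lands@5:R; in-air after throw: [b1@5:R]
Beat 1 (R): throw ball2 h=8 -> lands@9:R; in-air after throw: [b1@5:R b2@9:R]
Beat 2 (L): throw ball3 h=6 -> lands@8:L; in-air after throw: [b1@5:R b3@8:L b2@9:R]
Beat 3 (R): throw ball4 h=1 -> lands@4:L; in-air after throw: [b4@4:L b1@5:R b3@8:L b2@9:R]
Beat 4 (L): throw ball4 h=2 -> lands@6:L; in-air after throw: [b1@5:R b4@6:L b3@8:L b2@9:R]
Beat 5 (R): throw ball1 h=2 -> lands@7:R; in-air after throw: [b4@6:L b1@7:R b3@8:L b2@9:R]
Beat 6 (L): throw ball4 h=4 -> lands@10:L; in-air after throw: [b1@7:R b3@8:L b2@9:R b4@10:L]
Beat 7 (R): throw ball1 h=5 -> lands@12:L; in-air after throw: [b3@8:L b2@9:R b4@10:L b1@12:L]
Ball 1: thrown@0 h=5 -> first land @5; rethrown@5 h=2 -> second land @7

Answer: 5 7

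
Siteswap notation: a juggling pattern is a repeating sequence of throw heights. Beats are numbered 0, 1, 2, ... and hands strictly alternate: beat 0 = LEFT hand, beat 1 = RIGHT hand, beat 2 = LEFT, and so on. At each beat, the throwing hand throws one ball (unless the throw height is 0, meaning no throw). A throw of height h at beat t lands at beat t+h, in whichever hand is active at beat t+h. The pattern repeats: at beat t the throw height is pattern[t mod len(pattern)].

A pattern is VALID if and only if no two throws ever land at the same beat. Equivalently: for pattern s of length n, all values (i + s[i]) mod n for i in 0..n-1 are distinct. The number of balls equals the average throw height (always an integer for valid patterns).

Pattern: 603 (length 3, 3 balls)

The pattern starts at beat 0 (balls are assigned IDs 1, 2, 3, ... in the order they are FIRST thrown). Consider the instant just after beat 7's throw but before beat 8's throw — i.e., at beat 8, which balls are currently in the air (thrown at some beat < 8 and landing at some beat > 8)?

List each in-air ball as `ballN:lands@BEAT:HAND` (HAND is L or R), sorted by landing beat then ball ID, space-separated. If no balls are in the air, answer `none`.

Beat 0 (L): throw ball1 h=6 -> lands@6:L; in-air after throw: [b1@6:L]
Beat 2 (L): throw ball2 h=3 -> lands@5:R; in-air after throw: [b2@5:R b1@6:L]
Beat 3 (R): throw ball3 h=6 -> lands@9:R; in-air after throw: [b2@5:R b1@6:L b3@9:R]
Beat 5 (R): throw ball2 h=3 -> lands@8:L; in-air after throw: [b1@6:L b2@8:L b3@9:R]
Beat 6 (L): throw ball1 h=6 -> lands@12:L; in-air after throw: [b2@8:L b3@9:R b1@12:L]
Beat 8 (L): throw ball2 h=3 -> lands@11:R; in-air after throw: [b3@9:R b2@11:R b1@12:L]

Answer: ball3:lands@9:R ball1:lands@12:L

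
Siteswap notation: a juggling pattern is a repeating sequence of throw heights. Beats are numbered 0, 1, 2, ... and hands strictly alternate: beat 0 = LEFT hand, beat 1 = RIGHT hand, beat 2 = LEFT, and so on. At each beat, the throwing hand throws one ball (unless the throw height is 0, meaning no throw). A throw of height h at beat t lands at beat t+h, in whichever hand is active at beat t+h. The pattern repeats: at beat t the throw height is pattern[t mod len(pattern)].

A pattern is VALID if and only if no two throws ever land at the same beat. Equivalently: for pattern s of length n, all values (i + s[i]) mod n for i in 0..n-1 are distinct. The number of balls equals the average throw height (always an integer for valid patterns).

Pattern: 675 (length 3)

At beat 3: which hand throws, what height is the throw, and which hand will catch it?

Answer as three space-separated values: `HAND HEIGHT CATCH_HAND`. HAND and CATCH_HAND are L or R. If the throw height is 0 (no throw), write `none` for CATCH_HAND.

Beat 3: 3 mod 2 = 1, so hand = R
Throw height = pattern[3 mod 3] = pattern[0] = 6
Lands at beat 3+6=9, 9 mod 2 = 1, so catch hand = R

Answer: R 6 R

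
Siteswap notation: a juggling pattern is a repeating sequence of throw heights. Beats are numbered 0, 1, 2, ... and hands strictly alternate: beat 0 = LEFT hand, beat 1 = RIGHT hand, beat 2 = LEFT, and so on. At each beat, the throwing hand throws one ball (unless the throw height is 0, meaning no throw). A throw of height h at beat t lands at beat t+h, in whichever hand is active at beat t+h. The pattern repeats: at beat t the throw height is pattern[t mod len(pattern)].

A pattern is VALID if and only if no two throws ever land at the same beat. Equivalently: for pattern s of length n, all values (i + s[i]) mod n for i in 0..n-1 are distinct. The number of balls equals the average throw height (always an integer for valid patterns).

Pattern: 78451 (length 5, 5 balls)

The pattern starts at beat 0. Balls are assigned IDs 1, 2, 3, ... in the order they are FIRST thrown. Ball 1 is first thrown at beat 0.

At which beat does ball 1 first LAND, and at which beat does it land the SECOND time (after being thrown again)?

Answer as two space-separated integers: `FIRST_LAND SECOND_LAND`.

Answer: 7 11

Derivation:
Beat 0 (L): throw ball1 h=7 -> lands@7:R; in-air after throw: [b1@7:R]
Beat 1 (R): throw ball2 h=8 -> lands@9:R; in-air after throw: [b1@7:R b2@9:R]
Beat 2 (L): throw ball3 h=4 -> lands@6:L; in-air after throw: [b3@6:L b1@7:R b2@9:R]
Beat 3 (R): throw ball4 h=5 -> lands@8:L; in-air after throw: [b3@6:L b1@7:R b4@8:L b2@9:R]
Beat 4 (L): throw ball5 h=1 -> lands@5:R; in-air after throw: [b5@5:R b3@6:L b1@7:R b4@8:L b2@9:R]
Beat 5 (R): throw ball5 h=7 -> lands@12:L; in-air after throw: [b3@6:L b1@7:R b4@8:L b2@9:R b5@12:L]
Beat 6 (L): throw ball3 h=8 -> lands@14:L; in-air after throw: [b1@7:R b4@8:L b2@9:R b5@12:L b3@14:L]
Beat 7 (R): throw ball1 h=4 -> lands@11:R; in-air after throw: [b4@8:L b2@9:R b1@11:R b5@12:L b3@14:L]
Beat 8 (L): throw ball4 h=5 -> lands@13:R; in-air after throw: [b2@9:R b1@11:R b5@12:L b4@13:R b3@14:L]
Beat 9 (R): throw ball2 h=1 -> lands@10:L; in-air after throw: [b2@10:L b1@11:R b5@12:L b4@13:R b3@14:L]
Beat 10 (L): throw ball2 h=7 -> lands@17:R; in-air after throw: [b1@11:R b5@12:L b4@13:R b3@14:L b2@17:R]
Beat 11 (R): throw ball1 h=8 -> lands@19:R; in-air after throw: [b5@12:L b4@13:R b3@14:L b2@17:R b1@19:R]
Ball 1: thrown@0 h=7 -> first land @7; rethrown@7 h=4 -> second land @11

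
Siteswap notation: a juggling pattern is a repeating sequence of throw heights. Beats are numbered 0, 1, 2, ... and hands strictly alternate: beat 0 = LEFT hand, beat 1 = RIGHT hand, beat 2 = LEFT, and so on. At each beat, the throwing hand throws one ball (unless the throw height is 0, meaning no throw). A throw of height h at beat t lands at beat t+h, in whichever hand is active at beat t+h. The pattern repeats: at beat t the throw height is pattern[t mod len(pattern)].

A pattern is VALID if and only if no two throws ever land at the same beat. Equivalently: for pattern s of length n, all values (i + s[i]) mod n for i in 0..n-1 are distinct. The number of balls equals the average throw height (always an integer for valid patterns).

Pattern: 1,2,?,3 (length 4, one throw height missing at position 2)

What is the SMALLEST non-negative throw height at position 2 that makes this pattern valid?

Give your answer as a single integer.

Answer: 2

Derivation:
i=0: (0 + 1) mod 4 = 1
i=1: (1 + 2) mod 4 = 3
i=2: s[i]=? (unknown)
i=3: (3 + 3) mod 4 = 2
Known residues: [1, 2, 3]; need a permutation of 0..3, so missing residue r = 0
Need (2 + s) mod 4 = 0; smallest s = (0 - 2) mod 4 = 2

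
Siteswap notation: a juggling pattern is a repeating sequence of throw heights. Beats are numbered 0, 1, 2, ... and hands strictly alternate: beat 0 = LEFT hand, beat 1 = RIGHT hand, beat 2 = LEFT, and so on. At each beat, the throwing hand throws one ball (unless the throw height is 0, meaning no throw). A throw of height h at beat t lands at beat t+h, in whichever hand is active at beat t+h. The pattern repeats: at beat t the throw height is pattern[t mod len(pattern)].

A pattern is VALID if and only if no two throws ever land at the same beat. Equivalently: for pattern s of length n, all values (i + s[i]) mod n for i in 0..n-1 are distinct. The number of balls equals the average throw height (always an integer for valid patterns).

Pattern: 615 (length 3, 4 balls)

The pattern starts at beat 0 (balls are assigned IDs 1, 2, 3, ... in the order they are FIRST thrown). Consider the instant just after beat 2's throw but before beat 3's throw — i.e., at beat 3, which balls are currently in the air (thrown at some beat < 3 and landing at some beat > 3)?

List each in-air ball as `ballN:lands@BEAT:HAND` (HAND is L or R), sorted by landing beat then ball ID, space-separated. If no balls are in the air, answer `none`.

Answer: ball1:lands@6:L ball2:lands@7:R

Derivation:
Beat 0 (L): throw ball1 h=6 -> lands@6:L; in-air after throw: [b1@6:L]
Beat 1 (R): throw ball2 h=1 -> lands@2:L; in-air after throw: [b2@2:L b1@6:L]
Beat 2 (L): throw ball2 h=5 -> lands@7:R; in-air after throw: [b1@6:L b2@7:R]
Beat 3 (R): throw ball3 h=6 -> lands@9:R; in-air after throw: [b1@6:L b2@7:R b3@9:R]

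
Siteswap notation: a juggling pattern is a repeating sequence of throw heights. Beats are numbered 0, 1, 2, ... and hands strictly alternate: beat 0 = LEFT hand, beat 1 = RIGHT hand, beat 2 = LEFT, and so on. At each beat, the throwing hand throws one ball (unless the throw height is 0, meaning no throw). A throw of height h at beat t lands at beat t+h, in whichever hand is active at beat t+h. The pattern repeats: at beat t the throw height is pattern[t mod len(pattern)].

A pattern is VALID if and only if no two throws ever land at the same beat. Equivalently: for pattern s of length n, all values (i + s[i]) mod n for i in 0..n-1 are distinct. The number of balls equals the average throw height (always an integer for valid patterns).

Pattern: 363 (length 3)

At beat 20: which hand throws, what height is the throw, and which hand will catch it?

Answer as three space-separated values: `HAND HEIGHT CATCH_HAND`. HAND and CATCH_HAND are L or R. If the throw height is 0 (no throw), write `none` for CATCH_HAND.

Answer: L 3 R

Derivation:
Beat 20: 20 mod 2 = 0, so hand = L
Throw height = pattern[20 mod 3] = pattern[2] = 3
Lands at beat 20+3=23, 23 mod 2 = 1, so catch hand = R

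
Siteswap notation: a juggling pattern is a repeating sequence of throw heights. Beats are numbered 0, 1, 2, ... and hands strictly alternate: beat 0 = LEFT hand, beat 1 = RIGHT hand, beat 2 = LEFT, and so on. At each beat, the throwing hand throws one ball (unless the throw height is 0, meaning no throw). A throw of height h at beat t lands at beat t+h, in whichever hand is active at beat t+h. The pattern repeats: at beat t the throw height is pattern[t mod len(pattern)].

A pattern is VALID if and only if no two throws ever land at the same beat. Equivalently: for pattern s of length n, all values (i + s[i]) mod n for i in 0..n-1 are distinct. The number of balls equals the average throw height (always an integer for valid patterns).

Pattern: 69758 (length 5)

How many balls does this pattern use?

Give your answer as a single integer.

Answer: 7

Derivation:
Pattern = [6, 9, 7, 5, 8], length n = 5
  position 0: throw height = 6, running sum = 6
  position 1: throw height = 9, running sum = 15
  position 2: throw height = 7, running sum = 22
  position 3: throw height = 5, running sum = 27
  position 4: throw height = 8, running sum = 35
Total sum = 35; balls = sum / n = 35 / 5 = 7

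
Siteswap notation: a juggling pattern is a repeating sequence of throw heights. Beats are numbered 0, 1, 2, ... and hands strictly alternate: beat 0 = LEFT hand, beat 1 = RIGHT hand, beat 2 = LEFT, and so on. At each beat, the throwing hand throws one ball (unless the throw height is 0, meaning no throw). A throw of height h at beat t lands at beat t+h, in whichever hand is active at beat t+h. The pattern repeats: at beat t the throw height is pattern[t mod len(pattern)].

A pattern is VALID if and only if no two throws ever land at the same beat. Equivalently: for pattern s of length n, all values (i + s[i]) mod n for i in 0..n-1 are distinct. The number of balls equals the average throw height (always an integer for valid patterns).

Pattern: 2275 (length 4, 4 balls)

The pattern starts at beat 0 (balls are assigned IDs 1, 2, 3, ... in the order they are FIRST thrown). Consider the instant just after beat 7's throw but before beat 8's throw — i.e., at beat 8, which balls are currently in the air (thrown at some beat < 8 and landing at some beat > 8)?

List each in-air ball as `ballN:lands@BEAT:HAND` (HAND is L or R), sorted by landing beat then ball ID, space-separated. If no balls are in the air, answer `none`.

Answer: ball1:lands@9:R ball4:lands@12:L ball3:lands@13:R

Derivation:
Beat 0 (L): throw ball1 h=2 -> lands@2:L; in-air after throw: [b1@2:L]
Beat 1 (R): throw ball2 h=2 -> lands@3:R; in-air after throw: [b1@2:L b2@3:R]
Beat 2 (L): throw ball1 h=7 -> lands@9:R; in-air after throw: [b2@3:R b1@9:R]
Beat 3 (R): throw ball2 h=5 -> lands@8:L; in-air after throw: [b2@8:L b1@9:R]
Beat 4 (L): throw ball3 h=2 -> lands@6:L; in-air after throw: [b3@6:L b2@8:L b1@9:R]
Beat 5 (R): throw ball4 h=2 -> lands@7:R; in-air after throw: [b3@6:L b4@7:R b2@8:L b1@9:R]
Beat 6 (L): throw ball3 h=7 -> lands@13:R; in-air after throw: [b4@7:R b2@8:L b1@9:R b3@13:R]
Beat 7 (R): throw ball4 h=5 -> lands@12:L; in-air after throw: [b2@8:L b1@9:R b4@12:L b3@13:R]
Beat 8 (L): throw ball2 h=2 -> lands@10:L; in-air after throw: [b1@9:R b2@10:L b4@12:L b3@13:R]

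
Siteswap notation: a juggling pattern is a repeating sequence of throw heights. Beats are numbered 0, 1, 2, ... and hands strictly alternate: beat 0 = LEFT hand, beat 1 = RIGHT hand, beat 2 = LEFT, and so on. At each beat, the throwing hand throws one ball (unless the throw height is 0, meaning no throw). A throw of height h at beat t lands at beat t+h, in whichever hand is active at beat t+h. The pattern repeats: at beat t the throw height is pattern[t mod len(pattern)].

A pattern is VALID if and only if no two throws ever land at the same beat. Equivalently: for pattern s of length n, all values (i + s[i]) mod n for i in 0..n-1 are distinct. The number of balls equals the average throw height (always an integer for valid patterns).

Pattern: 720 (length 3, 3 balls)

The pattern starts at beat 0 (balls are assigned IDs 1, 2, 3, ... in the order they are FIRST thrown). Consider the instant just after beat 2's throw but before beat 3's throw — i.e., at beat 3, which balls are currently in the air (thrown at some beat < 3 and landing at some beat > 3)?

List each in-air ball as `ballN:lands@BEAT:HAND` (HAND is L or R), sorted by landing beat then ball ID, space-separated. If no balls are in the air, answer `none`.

Answer: ball1:lands@7:R

Derivation:
Beat 0 (L): throw ball1 h=7 -> lands@7:R; in-air after throw: [b1@7:R]
Beat 1 (R): throw ball2 h=2 -> lands@3:R; in-air after throw: [b2@3:R b1@7:R]
Beat 3 (R): throw ball2 h=7 -> lands@10:L; in-air after throw: [b1@7:R b2@10:L]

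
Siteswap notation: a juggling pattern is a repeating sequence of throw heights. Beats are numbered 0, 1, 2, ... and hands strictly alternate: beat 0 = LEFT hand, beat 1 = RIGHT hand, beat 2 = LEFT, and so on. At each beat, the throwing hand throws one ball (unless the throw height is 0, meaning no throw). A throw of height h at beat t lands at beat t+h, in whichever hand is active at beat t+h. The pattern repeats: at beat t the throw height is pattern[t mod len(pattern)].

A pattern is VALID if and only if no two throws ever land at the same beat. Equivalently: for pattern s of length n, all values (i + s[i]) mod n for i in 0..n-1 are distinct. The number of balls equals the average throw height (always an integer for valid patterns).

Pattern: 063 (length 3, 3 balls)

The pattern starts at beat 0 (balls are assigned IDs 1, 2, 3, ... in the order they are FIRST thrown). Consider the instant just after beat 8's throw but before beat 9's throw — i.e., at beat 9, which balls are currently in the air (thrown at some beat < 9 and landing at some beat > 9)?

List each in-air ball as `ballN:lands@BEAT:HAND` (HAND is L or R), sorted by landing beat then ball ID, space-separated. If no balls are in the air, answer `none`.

Answer: ball3:lands@10:L ball2:lands@11:R ball1:lands@13:R

Derivation:
Beat 1 (R): throw ball1 h=6 -> lands@7:R; in-air after throw: [b1@7:R]
Beat 2 (L): throw ball2 h=3 -> lands@5:R; in-air after throw: [b2@5:R b1@7:R]
Beat 4 (L): throw ball3 h=6 -> lands@10:L; in-air after throw: [b2@5:R b1@7:R b3@10:L]
Beat 5 (R): throw ball2 h=3 -> lands@8:L; in-air after throw: [b1@7:R b2@8:L b3@10:L]
Beat 7 (R): throw ball1 h=6 -> lands@13:R; in-air after throw: [b2@8:L b3@10:L b1@13:R]
Beat 8 (L): throw ball2 h=3 -> lands@11:R; in-air after throw: [b3@10:L b2@11:R b1@13:R]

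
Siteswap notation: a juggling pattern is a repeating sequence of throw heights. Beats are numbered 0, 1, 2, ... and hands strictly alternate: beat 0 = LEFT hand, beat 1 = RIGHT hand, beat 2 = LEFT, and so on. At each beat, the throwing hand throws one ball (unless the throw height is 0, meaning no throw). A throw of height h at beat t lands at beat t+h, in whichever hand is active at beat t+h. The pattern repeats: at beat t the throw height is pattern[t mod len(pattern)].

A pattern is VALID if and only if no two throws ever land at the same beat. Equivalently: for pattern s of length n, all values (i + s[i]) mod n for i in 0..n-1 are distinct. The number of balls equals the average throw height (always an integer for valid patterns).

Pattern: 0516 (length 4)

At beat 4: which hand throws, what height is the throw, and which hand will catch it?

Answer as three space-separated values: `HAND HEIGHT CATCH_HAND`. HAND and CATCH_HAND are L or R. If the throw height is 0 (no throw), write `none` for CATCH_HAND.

Answer: L 0 none

Derivation:
Beat 4: 4 mod 2 = 0, so hand = L
Throw height = pattern[4 mod 4] = pattern[0] = 0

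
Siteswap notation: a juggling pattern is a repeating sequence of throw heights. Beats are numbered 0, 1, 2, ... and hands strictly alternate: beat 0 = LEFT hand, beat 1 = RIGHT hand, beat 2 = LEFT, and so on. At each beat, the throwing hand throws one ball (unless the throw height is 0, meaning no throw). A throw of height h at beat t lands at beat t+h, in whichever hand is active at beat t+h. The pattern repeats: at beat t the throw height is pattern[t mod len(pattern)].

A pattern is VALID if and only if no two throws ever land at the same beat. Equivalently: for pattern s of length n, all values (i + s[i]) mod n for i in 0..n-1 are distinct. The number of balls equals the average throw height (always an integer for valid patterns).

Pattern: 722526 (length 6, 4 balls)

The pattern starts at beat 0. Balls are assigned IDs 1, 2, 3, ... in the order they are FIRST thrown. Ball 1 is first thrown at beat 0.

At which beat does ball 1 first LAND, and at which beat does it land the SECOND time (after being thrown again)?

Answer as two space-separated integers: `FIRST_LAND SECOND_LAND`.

Answer: 7 9

Derivation:
Beat 0 (L): throw ball1 h=7 -> lands@7:R; in-air after throw: [b1@7:R]
Beat 1 (R): throw ball2 h=2 -> lands@3:R; in-air after throw: [b2@3:R b1@7:R]
Beat 2 (L): throw ball3 h=2 -> lands@4:L; in-air after throw: [b2@3:R b3@4:L b1@7:R]
Beat 3 (R): throw ball2 h=5 -> lands@8:L; in-air after throw: [b3@4:L b1@7:R b2@8:L]
Beat 4 (L): throw ball3 h=2 -> lands@6:L; in-air after throw: [b3@6:L b1@7:R b2@8:L]
Beat 5 (R): throw ball4 h=6 -> lands@11:R; in-air after throw: [b3@6:L b1@7:R b2@8:L b4@11:R]
Beat 6 (L): throw ball3 h=7 -> lands@13:R; in-air after throw: [b1@7:R b2@8:L b4@11:R b3@13:R]
Beat 7 (R): throw ball1 h=2 -> lands@9:R; in-air after throw: [b2@8:L b1@9:R b4@11:R b3@13:R]
Beat 8 (L): throw ball2 h=2 -> lands@10:L; in-air after throw: [b1@9:R b2@10:L b4@11:R b3@13:R]
Beat 9 (R): throw ball1 h=5 -> lands@14:L; in-air after throw: [b2@10:L b4@11:R b3@13:R b1@14:L]
Ball 1: thrown@0 h=7 -> first land @7; rethrown@7 h=2 -> second land @9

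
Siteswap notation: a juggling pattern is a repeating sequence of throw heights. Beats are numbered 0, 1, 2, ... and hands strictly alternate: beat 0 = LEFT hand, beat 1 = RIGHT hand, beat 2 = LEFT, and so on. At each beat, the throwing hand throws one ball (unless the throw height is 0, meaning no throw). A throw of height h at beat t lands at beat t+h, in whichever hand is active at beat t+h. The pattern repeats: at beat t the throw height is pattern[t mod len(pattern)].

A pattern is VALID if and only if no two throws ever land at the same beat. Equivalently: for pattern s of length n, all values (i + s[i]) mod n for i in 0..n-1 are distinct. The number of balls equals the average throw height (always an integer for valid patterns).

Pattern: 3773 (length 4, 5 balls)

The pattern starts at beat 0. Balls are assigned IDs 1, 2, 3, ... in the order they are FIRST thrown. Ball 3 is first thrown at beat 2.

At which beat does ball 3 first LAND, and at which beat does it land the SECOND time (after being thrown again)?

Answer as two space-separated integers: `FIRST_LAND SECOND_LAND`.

Answer: 9 16

Derivation:
Beat 0 (L): throw ball1 h=3 -> lands@3:R; in-air after throw: [b1@3:R]
Beat 1 (R): throw ball2 h=7 -> lands@8:L; in-air after throw: [b1@3:R b2@8:L]
Beat 2 (L): throw ball3 h=7 -> lands@9:R; in-air after throw: [b1@3:R b2@8:L b3@9:R]
Beat 3 (R): throw ball1 h=3 -> lands@6:L; in-air after throw: [b1@6:L b2@8:L b3@9:R]
Beat 4 (L): throw ball4 h=3 -> lands@7:R; in-air after throw: [b1@6:L b4@7:R b2@8:L b3@9:R]
Beat 5 (R): throw ball5 h=7 -> lands@12:L; in-air after throw: [b1@6:L b4@7:R b2@8:L b3@9:R b5@12:L]
Beat 6 (L): throw ball1 h=7 -> lands@13:R; in-air after throw: [b4@7:R b2@8:L b3@9:R b5@12:L b1@13:R]
Beat 7 (R): throw ball4 h=3 -> lands@10:L; in-air after throw: [b2@8:L b3@9:R b4@10:L b5@12:L b1@13:R]
Beat 8 (L): throw ball2 h=3 -> lands@11:R; in-air after throw: [b3@9:R b4@10:L b2@11:R b5@12:L b1@13:R]
Beat 9 (R): throw ball3 h=7 -> lands@16:L; in-air after throw: [b4@10:L b2@11:R b5@12:L b1@13:R b3@16:L]
Beat 10 (L): throw ball4 h=7 -> lands@17:R; in-air after throw: [b2@11:R b5@12:L b1@13:R b3@16:L b4@17:R]
Beat 11 (R): throw ball2 h=3 -> lands@14:L; in-air after throw: [b5@12:L b1@13:R b2@14:L b3@16:L b4@17:R]
Ball 3: thrown@2 h=7 -> first land @9; rethrown@9 h=7 -> second land @16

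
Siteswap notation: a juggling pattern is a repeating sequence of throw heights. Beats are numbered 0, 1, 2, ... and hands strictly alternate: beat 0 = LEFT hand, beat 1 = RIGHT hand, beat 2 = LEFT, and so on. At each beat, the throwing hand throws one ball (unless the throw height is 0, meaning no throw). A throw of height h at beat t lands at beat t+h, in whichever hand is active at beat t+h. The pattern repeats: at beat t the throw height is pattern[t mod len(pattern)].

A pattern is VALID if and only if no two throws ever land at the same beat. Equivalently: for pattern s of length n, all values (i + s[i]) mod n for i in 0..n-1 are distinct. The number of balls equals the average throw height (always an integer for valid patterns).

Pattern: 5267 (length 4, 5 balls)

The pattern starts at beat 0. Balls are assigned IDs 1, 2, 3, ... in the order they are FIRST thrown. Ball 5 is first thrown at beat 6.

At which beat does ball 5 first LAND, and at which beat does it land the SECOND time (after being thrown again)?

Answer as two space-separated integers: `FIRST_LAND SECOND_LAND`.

Beat 0 (L): throw ball1 h=5 -> lands@5:R; in-air after throw: [b1@5:R]
Beat 1 (R): throw ball2 h=2 -> lands@3:R; in-air after throw: [b2@3:R b1@5:R]
Beat 2 (L): throw ball3 h=6 -> lands@8:L; in-air after throw: [b2@3:R b1@5:R b3@8:L]
Beat 3 (R): throw ball2 h=7 -> lands@10:L; in-air after throw: [b1@5:R b3@8:L b2@10:L]
Beat 4 (L): throw ball4 h=5 -> lands@9:R; in-air after throw: [b1@5:R b3@8:L b4@9:R b2@10:L]
Beat 5 (R): throw ball1 h=2 -> lands@7:R; in-air after throw: [b1@7:R b3@8:L b4@9:R b2@10:L]
Beat 6 (L): throw ball5 h=6 -> lands@12:L; in-air after throw: [b1@7:R b3@8:L b4@9:R b2@10:L b5@12:L]
Beat 7 (R): throw ball1 h=7 -> lands@14:L; in-air after throw: [b3@8:L b4@9:R b2@10:L b5@12:L b1@14:L]
Beat 8 (L): throw ball3 h=5 -> lands@13:R; in-air after throw: [b4@9:R b2@10:L b5@12:L b3@13:R b1@14:L]
Beat 9 (R): throw ball4 h=2 -> lands@11:R; in-air after throw: [b2@10:L b4@11:R b5@12:L b3@13:R b1@14:L]
Beat 10 (L): throw ball2 h=6 -> lands@16:L; in-air after throw: [b4@11:R b5@12:L b3@13:R b1@14:L b2@16:L]
Beat 11 (R): throw ball4 h=7 -> lands@18:L; in-air after throw: [b5@12:L b3@13:R b1@14:L b2@16:L b4@18:L]
Beat 12 (L): throw ball5 h=5 -> lands@17:R; in-air after throw: [b3@13:R b1@14:L b2@16:L b5@17:R b4@18:L]
Beat 13 (R): throw ball3 h=2 -> lands@15:R; in-air after throw: [b1@14:L b3@15:R b2@16:L b5@17:R b4@18:L]
Beat 14 (L): throw ball1 h=6 -> lands@20:L; in-air after throw: [b3@15:R b2@16:L b5@17:R b4@18:L b1@20:L]
Beat 15 (R): throw ball3 h=7 -> lands@22:L; in-air after throw: [b2@16:L b5@17:R b4@18:L b1@20:L b3@22:L]
Beat 16 (L): throw ball2 h=5 -> lands@21:R; in-air after throw: [b5@17:R b4@18:L b1@20:L b2@21:R b3@22:L]
Beat 17 (R): throw ball5 h=2 -> lands@19:R; in-air after throw: [b4@18:L b5@19:R b1@20:L b2@21:R b3@22:L]
Ball 5: thrown@6 h=6 -> first land @12; rethrown@12 h=5 -> second land @17

Answer: 12 17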